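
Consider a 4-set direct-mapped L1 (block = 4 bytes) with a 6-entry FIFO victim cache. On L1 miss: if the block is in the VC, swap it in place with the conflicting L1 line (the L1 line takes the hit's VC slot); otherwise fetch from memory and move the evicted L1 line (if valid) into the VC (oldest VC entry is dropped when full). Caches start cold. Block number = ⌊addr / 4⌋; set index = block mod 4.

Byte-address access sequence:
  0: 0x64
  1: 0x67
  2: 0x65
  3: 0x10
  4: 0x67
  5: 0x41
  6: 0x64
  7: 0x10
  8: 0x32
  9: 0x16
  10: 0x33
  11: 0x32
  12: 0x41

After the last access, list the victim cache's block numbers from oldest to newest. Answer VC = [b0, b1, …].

0: 0x64 (blk 25, set 1) → MISS  vc=[]
1: 0x67 (blk 25, set 1) → L1-HIT  vc=[]
2: 0x65 (blk 25, set 1) → L1-HIT  vc=[]
3: 0x10 (blk 4, set 0) → MISS  vc=[]
4: 0x67 (blk 25, set 1) → L1-HIT  vc=[]
5: 0x41 (blk 16, set 0) → MISS  vc=[4]
6: 0x64 (blk 25, set 1) → L1-HIT  vc=[4]
7: 0x10 (blk 4, set 0) → VC-HIT  vc=[16]
8: 0x32 (blk 12, set 0) → MISS  vc=[16, 4]
9: 0x16 (blk 5, set 1) → MISS  vc=[16, 4, 25]
10: 0x33 (blk 12, set 0) → L1-HIT  vc=[16, 4, 25]
11: 0x32 (blk 12, set 0) → L1-HIT  vc=[16, 4, 25]
12: 0x41 (blk 16, set 0) → VC-HIT  vc=[12, 4, 25]

VC = [12, 4, 25]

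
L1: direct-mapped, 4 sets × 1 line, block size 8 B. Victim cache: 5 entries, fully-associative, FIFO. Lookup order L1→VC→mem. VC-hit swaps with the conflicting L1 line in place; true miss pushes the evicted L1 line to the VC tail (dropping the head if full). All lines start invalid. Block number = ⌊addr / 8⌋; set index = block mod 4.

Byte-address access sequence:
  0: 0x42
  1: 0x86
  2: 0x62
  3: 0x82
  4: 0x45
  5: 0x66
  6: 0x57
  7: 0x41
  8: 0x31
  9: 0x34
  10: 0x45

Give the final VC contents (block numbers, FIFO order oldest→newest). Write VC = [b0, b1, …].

0: 0x42 (blk 8, set 0) → MISS  vc=[]
1: 0x86 (blk 16, set 0) → MISS  vc=[8]
2: 0x62 (blk 12, set 0) → MISS  vc=[8, 16]
3: 0x82 (blk 16, set 0) → VC-HIT  vc=[8, 12]
4: 0x45 (blk 8, set 0) → VC-HIT  vc=[16, 12]
5: 0x66 (blk 12, set 0) → VC-HIT  vc=[16, 8]
6: 0x57 (blk 10, set 2) → MISS  vc=[16, 8]
7: 0x41 (blk 8, set 0) → VC-HIT  vc=[16, 12]
8: 0x31 (blk 6, set 2) → MISS  vc=[16, 12, 10]
9: 0x34 (blk 6, set 2) → L1-HIT  vc=[16, 12, 10]
10: 0x45 (blk 8, set 0) → L1-HIT  vc=[16, 12, 10]

VC = [16, 12, 10]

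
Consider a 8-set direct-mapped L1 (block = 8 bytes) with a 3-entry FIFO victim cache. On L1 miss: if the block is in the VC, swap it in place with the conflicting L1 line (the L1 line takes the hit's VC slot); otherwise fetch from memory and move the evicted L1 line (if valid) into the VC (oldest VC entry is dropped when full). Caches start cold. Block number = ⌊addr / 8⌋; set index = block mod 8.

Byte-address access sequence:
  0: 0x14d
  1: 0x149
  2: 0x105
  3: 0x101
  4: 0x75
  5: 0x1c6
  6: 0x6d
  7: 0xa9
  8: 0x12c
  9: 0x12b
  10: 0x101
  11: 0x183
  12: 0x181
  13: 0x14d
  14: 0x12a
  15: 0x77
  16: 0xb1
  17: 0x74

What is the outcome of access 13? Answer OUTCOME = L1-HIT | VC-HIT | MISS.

OUTCOME = L1-HIT

0: 0x14d (blk 41, set 1) → MISS  vc=[]
1: 0x149 (blk 41, set 1) → L1-HIT  vc=[]
2: 0x105 (blk 32, set 0) → MISS  vc=[]
3: 0x101 (blk 32, set 0) → L1-HIT  vc=[]
4: 0x75 (blk 14, set 6) → MISS  vc=[]
5: 0x1c6 (blk 56, set 0) → MISS  vc=[32]
6: 0x6d (blk 13, set 5) → MISS  vc=[32]
7: 0xa9 (blk 21, set 5) → MISS  vc=[32, 13]
8: 0x12c (blk 37, set 5) → MISS  vc=[32, 13, 21]
9: 0x12b (blk 37, set 5) → L1-HIT  vc=[32, 13, 21]
10: 0x101 (blk 32, set 0) → VC-HIT  vc=[56, 13, 21]
11: 0x183 (blk 48, set 0) → MISS  vc=[13, 21, 32]
12: 0x181 (blk 48, set 0) → L1-HIT  vc=[13, 21, 32]
13: 0x14d (blk 41, set 1) → L1-HIT  vc=[13, 21, 32]
14: 0x12a (blk 37, set 5) → L1-HIT  vc=[13, 21, 32]
15: 0x77 (blk 14, set 6) → L1-HIT  vc=[13, 21, 32]
16: 0xb1 (blk 22, set 6) → MISS  vc=[21, 32, 14]
17: 0x74 (blk 14, set 6) → VC-HIT  vc=[21, 32, 22]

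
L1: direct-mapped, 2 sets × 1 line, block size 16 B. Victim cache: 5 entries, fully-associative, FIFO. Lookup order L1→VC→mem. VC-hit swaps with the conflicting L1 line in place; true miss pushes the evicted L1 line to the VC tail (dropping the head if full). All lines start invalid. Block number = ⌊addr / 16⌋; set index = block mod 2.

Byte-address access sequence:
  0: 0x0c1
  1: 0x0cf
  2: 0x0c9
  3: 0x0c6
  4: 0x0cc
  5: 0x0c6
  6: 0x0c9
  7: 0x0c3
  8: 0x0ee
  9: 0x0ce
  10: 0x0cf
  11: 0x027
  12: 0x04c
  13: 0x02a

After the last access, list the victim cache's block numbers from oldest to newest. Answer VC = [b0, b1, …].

VC = [14, 12, 4]

#0 0xc1→b12/s0 MISS; vc=[]
#1 0xcf→b12/s0 L1-HIT; vc=[]
#2 0xc9→b12/s0 L1-HIT; vc=[]
#3 0xc6→b12/s0 L1-HIT; vc=[]
#4 0xcc→b12/s0 L1-HIT; vc=[]
#5 0xc6→b12/s0 L1-HIT; vc=[]
#6 0xc9→b12/s0 L1-HIT; vc=[]
#7 0xc3→b12/s0 L1-HIT; vc=[]
#8 0xee→b14/s0 MISS; vc=[12]
#9 0xce→b12/s0 VC-HIT; vc=[14]
#10 0xcf→b12/s0 L1-HIT; vc=[14]
#11 0x27→b2/s0 MISS; vc=[14,12]
#12 0x4c→b4/s0 MISS; vc=[14,12,2]
#13 0x2a→b2/s0 VC-HIT; vc=[14,12,4]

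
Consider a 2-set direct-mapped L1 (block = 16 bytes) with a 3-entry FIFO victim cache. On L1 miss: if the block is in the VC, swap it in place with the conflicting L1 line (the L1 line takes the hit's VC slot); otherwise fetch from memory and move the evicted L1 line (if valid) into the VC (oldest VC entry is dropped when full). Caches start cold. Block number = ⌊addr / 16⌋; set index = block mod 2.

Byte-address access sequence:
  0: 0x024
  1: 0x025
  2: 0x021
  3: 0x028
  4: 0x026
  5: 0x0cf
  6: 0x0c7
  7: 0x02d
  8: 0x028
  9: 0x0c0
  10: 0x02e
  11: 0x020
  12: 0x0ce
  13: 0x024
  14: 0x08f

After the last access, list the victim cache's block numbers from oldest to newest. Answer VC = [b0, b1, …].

0: 0x24 (blk 2, set 0) → MISS  vc=[]
1: 0x25 (blk 2, set 0) → L1-HIT  vc=[]
2: 0x21 (blk 2, set 0) → L1-HIT  vc=[]
3: 0x28 (blk 2, set 0) → L1-HIT  vc=[]
4: 0x26 (blk 2, set 0) → L1-HIT  vc=[]
5: 0xcf (blk 12, set 0) → MISS  vc=[2]
6: 0xc7 (blk 12, set 0) → L1-HIT  vc=[2]
7: 0x2d (blk 2, set 0) → VC-HIT  vc=[12]
8: 0x28 (blk 2, set 0) → L1-HIT  vc=[12]
9: 0xc0 (blk 12, set 0) → VC-HIT  vc=[2]
10: 0x2e (blk 2, set 0) → VC-HIT  vc=[12]
11: 0x20 (blk 2, set 0) → L1-HIT  vc=[12]
12: 0xce (blk 12, set 0) → VC-HIT  vc=[2]
13: 0x24 (blk 2, set 0) → VC-HIT  vc=[12]
14: 0x8f (blk 8, set 0) → MISS  vc=[12, 2]

VC = [12, 2]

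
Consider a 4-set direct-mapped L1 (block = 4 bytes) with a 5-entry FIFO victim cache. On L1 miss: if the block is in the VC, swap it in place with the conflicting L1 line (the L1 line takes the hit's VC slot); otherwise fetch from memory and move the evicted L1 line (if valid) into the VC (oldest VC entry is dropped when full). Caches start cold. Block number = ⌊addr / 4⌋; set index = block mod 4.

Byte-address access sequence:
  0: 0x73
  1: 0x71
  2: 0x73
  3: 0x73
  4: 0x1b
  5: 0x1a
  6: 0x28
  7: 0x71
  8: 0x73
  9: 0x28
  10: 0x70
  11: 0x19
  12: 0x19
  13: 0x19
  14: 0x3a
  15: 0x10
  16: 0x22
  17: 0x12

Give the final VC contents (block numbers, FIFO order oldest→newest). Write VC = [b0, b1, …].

VC = [10, 6, 28, 8]

#0 0x73→b28/s0 MISS; vc=[]
#1 0x71→b28/s0 L1-HIT; vc=[]
#2 0x73→b28/s0 L1-HIT; vc=[]
#3 0x73→b28/s0 L1-HIT; vc=[]
#4 0x1b→b6/s2 MISS; vc=[]
#5 0x1a→b6/s2 L1-HIT; vc=[]
#6 0x28→b10/s2 MISS; vc=[6]
#7 0x71→b28/s0 L1-HIT; vc=[6]
#8 0x73→b28/s0 L1-HIT; vc=[6]
#9 0x28→b10/s2 L1-HIT; vc=[6]
#10 0x70→b28/s0 L1-HIT; vc=[6]
#11 0x19→b6/s2 VC-HIT; vc=[10]
#12 0x19→b6/s2 L1-HIT; vc=[10]
#13 0x19→b6/s2 L1-HIT; vc=[10]
#14 0x3a→b14/s2 MISS; vc=[10,6]
#15 0x10→b4/s0 MISS; vc=[10,6,28]
#16 0x22→b8/s0 MISS; vc=[10,6,28,4]
#17 0x12→b4/s0 VC-HIT; vc=[10,6,28,8]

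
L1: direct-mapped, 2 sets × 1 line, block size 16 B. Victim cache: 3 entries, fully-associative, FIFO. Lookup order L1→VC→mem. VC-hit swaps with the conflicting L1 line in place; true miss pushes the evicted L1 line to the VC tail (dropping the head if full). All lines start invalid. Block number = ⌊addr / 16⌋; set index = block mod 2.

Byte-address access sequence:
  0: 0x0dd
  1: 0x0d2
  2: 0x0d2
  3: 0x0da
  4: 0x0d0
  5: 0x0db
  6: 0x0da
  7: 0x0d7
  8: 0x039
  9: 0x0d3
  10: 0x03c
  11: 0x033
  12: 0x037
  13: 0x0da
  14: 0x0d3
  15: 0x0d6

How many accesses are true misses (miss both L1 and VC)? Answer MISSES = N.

MISSES = 2

0: 0xdd (blk 13, set 1) → MISS  vc=[]
1: 0xd2 (blk 13, set 1) → L1-HIT  vc=[]
2: 0xd2 (blk 13, set 1) → L1-HIT  vc=[]
3: 0xda (blk 13, set 1) → L1-HIT  vc=[]
4: 0xd0 (blk 13, set 1) → L1-HIT  vc=[]
5: 0xdb (blk 13, set 1) → L1-HIT  vc=[]
6: 0xda (blk 13, set 1) → L1-HIT  vc=[]
7: 0xd7 (blk 13, set 1) → L1-HIT  vc=[]
8: 0x39 (blk 3, set 1) → MISS  vc=[13]
9: 0xd3 (blk 13, set 1) → VC-HIT  vc=[3]
10: 0x3c (blk 3, set 1) → VC-HIT  vc=[13]
11: 0x33 (blk 3, set 1) → L1-HIT  vc=[13]
12: 0x37 (blk 3, set 1) → L1-HIT  vc=[13]
13: 0xda (blk 13, set 1) → VC-HIT  vc=[3]
14: 0xd3 (blk 13, set 1) → L1-HIT  vc=[3]
15: 0xd6 (blk 13, set 1) → L1-HIT  vc=[3]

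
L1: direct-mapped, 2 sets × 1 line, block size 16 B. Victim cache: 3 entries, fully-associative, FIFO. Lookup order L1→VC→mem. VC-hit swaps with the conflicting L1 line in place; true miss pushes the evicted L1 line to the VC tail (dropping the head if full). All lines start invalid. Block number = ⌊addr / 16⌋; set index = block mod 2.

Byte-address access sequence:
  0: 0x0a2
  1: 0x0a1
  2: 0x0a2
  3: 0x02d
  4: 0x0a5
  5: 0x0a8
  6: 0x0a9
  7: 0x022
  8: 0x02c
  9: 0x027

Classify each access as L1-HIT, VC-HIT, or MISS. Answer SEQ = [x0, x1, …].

#0 0xa2→b10/s0 MISS; vc=[]
#1 0xa1→b10/s0 L1-HIT; vc=[]
#2 0xa2→b10/s0 L1-HIT; vc=[]
#3 0x2d→b2/s0 MISS; vc=[10]
#4 0xa5→b10/s0 VC-HIT; vc=[2]
#5 0xa8→b10/s0 L1-HIT; vc=[2]
#6 0xa9→b10/s0 L1-HIT; vc=[2]
#7 0x22→b2/s0 VC-HIT; vc=[10]
#8 0x2c→b2/s0 L1-HIT; vc=[10]
#9 0x27→b2/s0 L1-HIT; vc=[10]

SEQ = [MISS, L1-HIT, L1-HIT, MISS, VC-HIT, L1-HIT, L1-HIT, VC-HIT, L1-HIT, L1-HIT]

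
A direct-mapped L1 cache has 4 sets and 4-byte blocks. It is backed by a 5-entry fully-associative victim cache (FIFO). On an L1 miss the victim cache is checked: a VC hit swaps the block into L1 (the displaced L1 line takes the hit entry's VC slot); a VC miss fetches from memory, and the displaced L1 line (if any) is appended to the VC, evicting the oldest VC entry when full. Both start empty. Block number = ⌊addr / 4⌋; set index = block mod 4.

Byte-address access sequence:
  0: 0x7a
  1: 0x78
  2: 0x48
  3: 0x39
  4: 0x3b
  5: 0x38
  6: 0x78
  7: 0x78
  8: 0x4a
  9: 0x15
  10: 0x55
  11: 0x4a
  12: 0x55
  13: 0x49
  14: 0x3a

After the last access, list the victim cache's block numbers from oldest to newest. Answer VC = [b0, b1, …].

VC = [18, 30, 5]

#0 0x7a→b30/s2 MISS; vc=[]
#1 0x78→b30/s2 L1-HIT; vc=[]
#2 0x48→b18/s2 MISS; vc=[30]
#3 0x39→b14/s2 MISS; vc=[30,18]
#4 0x3b→b14/s2 L1-HIT; vc=[30,18]
#5 0x38→b14/s2 L1-HIT; vc=[30,18]
#6 0x78→b30/s2 VC-HIT; vc=[14,18]
#7 0x78→b30/s2 L1-HIT; vc=[14,18]
#8 0x4a→b18/s2 VC-HIT; vc=[14,30]
#9 0x15→b5/s1 MISS; vc=[14,30]
#10 0x55→b21/s1 MISS; vc=[14,30,5]
#11 0x4a→b18/s2 L1-HIT; vc=[14,30,5]
#12 0x55→b21/s1 L1-HIT; vc=[14,30,5]
#13 0x49→b18/s2 L1-HIT; vc=[14,30,5]
#14 0x3a→b14/s2 VC-HIT; vc=[18,30,5]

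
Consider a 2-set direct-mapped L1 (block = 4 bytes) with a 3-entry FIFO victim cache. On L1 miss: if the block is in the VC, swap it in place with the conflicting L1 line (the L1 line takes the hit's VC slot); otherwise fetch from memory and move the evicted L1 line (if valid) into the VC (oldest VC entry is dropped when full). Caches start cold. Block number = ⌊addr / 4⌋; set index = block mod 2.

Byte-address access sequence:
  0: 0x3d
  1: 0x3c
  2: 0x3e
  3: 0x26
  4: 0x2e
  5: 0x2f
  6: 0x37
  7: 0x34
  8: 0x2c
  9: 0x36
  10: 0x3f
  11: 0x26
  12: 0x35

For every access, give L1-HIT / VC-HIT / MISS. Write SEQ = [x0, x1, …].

  [0] addr=0x3d blk=15 s=1: MISS | VC []
  [1] addr=0x3c blk=15 s=1: L1-HIT | VC []
  [2] addr=0x3e blk=15 s=1: L1-HIT | VC []
  [3] addr=0x26 blk=9 s=1: MISS | VC [15]
  [4] addr=0x2e blk=11 s=1: MISS | VC [15, 9]
  [5] addr=0x2f blk=11 s=1: L1-HIT | VC [15, 9]
  [6] addr=0x37 blk=13 s=1: MISS | VC [15, 9, 11]
  [7] addr=0x34 blk=13 s=1: L1-HIT | VC [15, 9, 11]
  [8] addr=0x2c blk=11 s=1: VC-HIT | VC [15, 9, 13]
  [9] addr=0x36 blk=13 s=1: VC-HIT | VC [15, 9, 11]
  [10] addr=0x3f blk=15 s=1: VC-HIT | VC [13, 9, 11]
  [11] addr=0x26 blk=9 s=1: VC-HIT | VC [13, 15, 11]
  [12] addr=0x35 blk=13 s=1: VC-HIT | VC [9, 15, 11]

SEQ = [MISS, L1-HIT, L1-HIT, MISS, MISS, L1-HIT, MISS, L1-HIT, VC-HIT, VC-HIT, VC-HIT, VC-HIT, VC-HIT]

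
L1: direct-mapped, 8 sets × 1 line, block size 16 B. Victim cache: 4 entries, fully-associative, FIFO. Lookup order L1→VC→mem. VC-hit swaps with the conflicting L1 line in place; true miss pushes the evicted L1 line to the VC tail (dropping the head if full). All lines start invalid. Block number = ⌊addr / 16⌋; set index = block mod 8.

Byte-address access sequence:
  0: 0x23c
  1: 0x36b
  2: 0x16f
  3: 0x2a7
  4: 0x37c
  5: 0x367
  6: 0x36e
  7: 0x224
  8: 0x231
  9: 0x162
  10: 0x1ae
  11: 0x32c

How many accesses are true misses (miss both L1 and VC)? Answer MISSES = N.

  [0] addr=0x23c blk=35 s=3: MISS | VC []
  [1] addr=0x36b blk=54 s=6: MISS | VC []
  [2] addr=0x16f blk=22 s=6: MISS | VC [54]
  [3] addr=0x2a7 blk=42 s=2: MISS | VC [54]
  [4] addr=0x37c blk=55 s=7: MISS | VC [54]
  [5] addr=0x367 blk=54 s=6: VC-HIT | VC [22]
  [6] addr=0x36e blk=54 s=6: L1-HIT | VC [22]
  [7] addr=0x224 blk=34 s=2: MISS | VC [22, 42]
  [8] addr=0x231 blk=35 s=3: L1-HIT | VC [22, 42]
  [9] addr=0x162 blk=22 s=6: VC-HIT | VC [54, 42]
  [10] addr=0x1ae blk=26 s=2: MISS | VC [54, 42, 34]
  [11] addr=0x32c blk=50 s=2: MISS | VC [54, 42, 34, 26]

MISSES = 8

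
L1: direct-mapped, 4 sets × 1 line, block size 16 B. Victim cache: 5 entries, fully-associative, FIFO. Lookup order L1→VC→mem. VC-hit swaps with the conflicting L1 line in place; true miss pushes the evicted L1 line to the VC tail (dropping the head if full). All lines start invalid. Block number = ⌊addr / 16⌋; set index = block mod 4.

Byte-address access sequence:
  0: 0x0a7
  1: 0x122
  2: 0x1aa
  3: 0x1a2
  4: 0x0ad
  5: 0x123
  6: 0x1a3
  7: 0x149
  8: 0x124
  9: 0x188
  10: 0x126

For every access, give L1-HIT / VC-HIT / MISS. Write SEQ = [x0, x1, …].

SEQ = [MISS, MISS, MISS, L1-HIT, VC-HIT, VC-HIT, VC-HIT, MISS, VC-HIT, MISS, L1-HIT]

  [0] addr=0xa7 blk=10 s=2: MISS | VC []
  [1] addr=0x122 blk=18 s=2: MISS | VC [10]
  [2] addr=0x1aa blk=26 s=2: MISS | VC [10, 18]
  [3] addr=0x1a2 blk=26 s=2: L1-HIT | VC [10, 18]
  [4] addr=0xad blk=10 s=2: VC-HIT | VC [26, 18]
  [5] addr=0x123 blk=18 s=2: VC-HIT | VC [26, 10]
  [6] addr=0x1a3 blk=26 s=2: VC-HIT | VC [18, 10]
  [7] addr=0x149 blk=20 s=0: MISS | VC [18, 10]
  [8] addr=0x124 blk=18 s=2: VC-HIT | VC [26, 10]
  [9] addr=0x188 blk=24 s=0: MISS | VC [26, 10, 20]
  [10] addr=0x126 blk=18 s=2: L1-HIT | VC [26, 10, 20]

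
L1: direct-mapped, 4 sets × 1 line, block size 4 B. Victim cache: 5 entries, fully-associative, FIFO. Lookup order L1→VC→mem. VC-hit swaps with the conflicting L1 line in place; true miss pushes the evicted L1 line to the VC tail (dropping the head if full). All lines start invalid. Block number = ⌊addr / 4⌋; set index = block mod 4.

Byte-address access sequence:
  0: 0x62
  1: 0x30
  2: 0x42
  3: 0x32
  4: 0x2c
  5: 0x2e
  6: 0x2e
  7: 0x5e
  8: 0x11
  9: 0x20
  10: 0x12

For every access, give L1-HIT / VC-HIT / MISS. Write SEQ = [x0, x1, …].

  [0] addr=0x62 blk=24 s=0: MISS | VC []
  [1] addr=0x30 blk=12 s=0: MISS | VC [24]
  [2] addr=0x42 blk=16 s=0: MISS | VC [24, 12]
  [3] addr=0x32 blk=12 s=0: VC-HIT | VC [24, 16]
  [4] addr=0x2c blk=11 s=3: MISS | VC [24, 16]
  [5] addr=0x2e blk=11 s=3: L1-HIT | VC [24, 16]
  [6] addr=0x2e blk=11 s=3: L1-HIT | VC [24, 16]
  [7] addr=0x5e blk=23 s=3: MISS | VC [24, 16, 11]
  [8] addr=0x11 blk=4 s=0: MISS | VC [24, 16, 11, 12]
  [9] addr=0x20 blk=8 s=0: MISS | VC [24, 16, 11, 12, 4]
  [10] addr=0x12 blk=4 s=0: VC-HIT | VC [24, 16, 11, 12, 8]

SEQ = [MISS, MISS, MISS, VC-HIT, MISS, L1-HIT, L1-HIT, MISS, MISS, MISS, VC-HIT]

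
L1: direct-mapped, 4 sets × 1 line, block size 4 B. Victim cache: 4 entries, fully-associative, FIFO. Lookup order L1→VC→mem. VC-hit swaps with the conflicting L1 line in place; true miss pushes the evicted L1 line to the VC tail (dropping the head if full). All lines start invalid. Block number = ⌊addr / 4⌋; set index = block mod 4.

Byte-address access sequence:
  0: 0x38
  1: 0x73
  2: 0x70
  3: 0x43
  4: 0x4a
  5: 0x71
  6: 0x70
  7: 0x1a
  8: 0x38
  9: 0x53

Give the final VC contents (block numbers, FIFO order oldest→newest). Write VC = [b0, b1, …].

VC = [16, 6, 18, 28]

  [0] addr=0x38 blk=14 s=2: MISS | VC []
  [1] addr=0x73 blk=28 s=0: MISS | VC []
  [2] addr=0x70 blk=28 s=0: L1-HIT | VC []
  [3] addr=0x43 blk=16 s=0: MISS | VC [28]
  [4] addr=0x4a blk=18 s=2: MISS | VC [28, 14]
  [5] addr=0x71 blk=28 s=0: VC-HIT | VC [16, 14]
  [6] addr=0x70 blk=28 s=0: L1-HIT | VC [16, 14]
  [7] addr=0x1a blk=6 s=2: MISS | VC [16, 14, 18]
  [8] addr=0x38 blk=14 s=2: VC-HIT | VC [16, 6, 18]
  [9] addr=0x53 blk=20 s=0: MISS | VC [16, 6, 18, 28]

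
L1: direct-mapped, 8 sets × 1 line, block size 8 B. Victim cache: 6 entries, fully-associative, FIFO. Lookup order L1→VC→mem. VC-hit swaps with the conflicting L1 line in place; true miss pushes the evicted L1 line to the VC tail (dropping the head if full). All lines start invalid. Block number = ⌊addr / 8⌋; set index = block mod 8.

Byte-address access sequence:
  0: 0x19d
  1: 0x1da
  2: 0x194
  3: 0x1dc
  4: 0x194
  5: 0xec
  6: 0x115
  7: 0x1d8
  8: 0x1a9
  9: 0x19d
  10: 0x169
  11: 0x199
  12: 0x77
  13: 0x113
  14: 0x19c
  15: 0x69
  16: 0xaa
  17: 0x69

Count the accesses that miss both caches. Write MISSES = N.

0: 0x19d (blk 51, set 3) → MISS  vc=[]
1: 0x1da (blk 59, set 3) → MISS  vc=[51]
2: 0x194 (blk 50, set 2) → MISS  vc=[51]
3: 0x1dc (blk 59, set 3) → L1-HIT  vc=[51]
4: 0x194 (blk 50, set 2) → L1-HIT  vc=[51]
5: 0xec (blk 29, set 5) → MISS  vc=[51]
6: 0x115 (blk 34, set 2) → MISS  vc=[51, 50]
7: 0x1d8 (blk 59, set 3) → L1-HIT  vc=[51, 50]
8: 0x1a9 (blk 53, set 5) → MISS  vc=[51, 50, 29]
9: 0x19d (blk 51, set 3) → VC-HIT  vc=[59, 50, 29]
10: 0x169 (blk 45, set 5) → MISS  vc=[59, 50, 29, 53]
11: 0x199 (blk 51, set 3) → L1-HIT  vc=[59, 50, 29, 53]
12: 0x77 (blk 14, set 6) → MISS  vc=[59, 50, 29, 53]
13: 0x113 (blk 34, set 2) → L1-HIT  vc=[59, 50, 29, 53]
14: 0x19c (blk 51, set 3) → L1-HIT  vc=[59, 50, 29, 53]
15: 0x69 (blk 13, set 5) → MISS  vc=[59, 50, 29, 53, 45]
16: 0xaa (blk 21, set 5) → MISS  vc=[59, 50, 29, 53, 45, 13]
17: 0x69 (blk 13, set 5) → VC-HIT  vc=[59, 50, 29, 53, 45, 21]

MISSES = 10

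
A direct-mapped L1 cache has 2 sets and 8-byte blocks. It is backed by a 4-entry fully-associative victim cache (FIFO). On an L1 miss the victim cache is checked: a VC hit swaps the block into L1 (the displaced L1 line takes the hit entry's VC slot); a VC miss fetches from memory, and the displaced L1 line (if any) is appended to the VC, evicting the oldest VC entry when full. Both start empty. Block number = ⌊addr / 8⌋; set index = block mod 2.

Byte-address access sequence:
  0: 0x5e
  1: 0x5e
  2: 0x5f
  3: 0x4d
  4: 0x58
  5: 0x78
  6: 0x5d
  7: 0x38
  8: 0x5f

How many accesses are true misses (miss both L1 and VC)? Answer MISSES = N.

MISSES = 4

0: 0x5e (blk 11, set 1) → MISS  vc=[]
1: 0x5e (blk 11, set 1) → L1-HIT  vc=[]
2: 0x5f (blk 11, set 1) → L1-HIT  vc=[]
3: 0x4d (blk 9, set 1) → MISS  vc=[11]
4: 0x58 (blk 11, set 1) → VC-HIT  vc=[9]
5: 0x78 (blk 15, set 1) → MISS  vc=[9, 11]
6: 0x5d (blk 11, set 1) → VC-HIT  vc=[9, 15]
7: 0x38 (blk 7, set 1) → MISS  vc=[9, 15, 11]
8: 0x5f (blk 11, set 1) → VC-HIT  vc=[9, 15, 7]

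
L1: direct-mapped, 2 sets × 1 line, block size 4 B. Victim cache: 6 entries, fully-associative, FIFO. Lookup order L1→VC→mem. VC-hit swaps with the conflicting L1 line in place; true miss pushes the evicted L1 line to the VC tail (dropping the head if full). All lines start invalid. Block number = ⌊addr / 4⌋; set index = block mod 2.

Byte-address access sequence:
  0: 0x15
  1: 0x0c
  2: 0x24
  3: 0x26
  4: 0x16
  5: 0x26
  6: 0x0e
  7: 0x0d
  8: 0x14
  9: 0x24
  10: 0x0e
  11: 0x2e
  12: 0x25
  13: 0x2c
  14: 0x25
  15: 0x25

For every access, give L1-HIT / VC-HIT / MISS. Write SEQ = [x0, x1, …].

#0 0x15→b5/s1 MISS; vc=[]
#1 0xc→b3/s1 MISS; vc=[5]
#2 0x24→b9/s1 MISS; vc=[5,3]
#3 0x26→b9/s1 L1-HIT; vc=[5,3]
#4 0x16→b5/s1 VC-HIT; vc=[9,3]
#5 0x26→b9/s1 VC-HIT; vc=[5,3]
#6 0xe→b3/s1 VC-HIT; vc=[5,9]
#7 0xd→b3/s1 L1-HIT; vc=[5,9]
#8 0x14→b5/s1 VC-HIT; vc=[3,9]
#9 0x24→b9/s1 VC-HIT; vc=[3,5]
#10 0xe→b3/s1 VC-HIT; vc=[9,5]
#11 0x2e→b11/s1 MISS; vc=[9,5,3]
#12 0x25→b9/s1 VC-HIT; vc=[11,5,3]
#13 0x2c→b11/s1 VC-HIT; vc=[9,5,3]
#14 0x25→b9/s1 VC-HIT; vc=[11,5,3]
#15 0x25→b9/s1 L1-HIT; vc=[11,5,3]

SEQ = [MISS, MISS, MISS, L1-HIT, VC-HIT, VC-HIT, VC-HIT, L1-HIT, VC-HIT, VC-HIT, VC-HIT, MISS, VC-HIT, VC-HIT, VC-HIT, L1-HIT]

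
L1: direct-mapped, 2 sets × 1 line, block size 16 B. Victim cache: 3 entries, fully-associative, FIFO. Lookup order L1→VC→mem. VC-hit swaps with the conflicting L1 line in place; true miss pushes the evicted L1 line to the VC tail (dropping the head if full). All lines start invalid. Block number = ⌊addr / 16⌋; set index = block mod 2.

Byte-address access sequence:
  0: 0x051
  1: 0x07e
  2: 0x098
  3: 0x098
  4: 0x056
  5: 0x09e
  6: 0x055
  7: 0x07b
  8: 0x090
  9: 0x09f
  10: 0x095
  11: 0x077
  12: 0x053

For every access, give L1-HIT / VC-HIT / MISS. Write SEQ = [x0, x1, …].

#0 0x51→b5/s1 MISS; vc=[]
#1 0x7e→b7/s1 MISS; vc=[5]
#2 0x98→b9/s1 MISS; vc=[5,7]
#3 0x98→b9/s1 L1-HIT; vc=[5,7]
#4 0x56→b5/s1 VC-HIT; vc=[9,7]
#5 0x9e→b9/s1 VC-HIT; vc=[5,7]
#6 0x55→b5/s1 VC-HIT; vc=[9,7]
#7 0x7b→b7/s1 VC-HIT; vc=[9,5]
#8 0x90→b9/s1 VC-HIT; vc=[7,5]
#9 0x9f→b9/s1 L1-HIT; vc=[7,5]
#10 0x95→b9/s1 L1-HIT; vc=[7,5]
#11 0x77→b7/s1 VC-HIT; vc=[9,5]
#12 0x53→b5/s1 VC-HIT; vc=[9,7]

SEQ = [MISS, MISS, MISS, L1-HIT, VC-HIT, VC-HIT, VC-HIT, VC-HIT, VC-HIT, L1-HIT, L1-HIT, VC-HIT, VC-HIT]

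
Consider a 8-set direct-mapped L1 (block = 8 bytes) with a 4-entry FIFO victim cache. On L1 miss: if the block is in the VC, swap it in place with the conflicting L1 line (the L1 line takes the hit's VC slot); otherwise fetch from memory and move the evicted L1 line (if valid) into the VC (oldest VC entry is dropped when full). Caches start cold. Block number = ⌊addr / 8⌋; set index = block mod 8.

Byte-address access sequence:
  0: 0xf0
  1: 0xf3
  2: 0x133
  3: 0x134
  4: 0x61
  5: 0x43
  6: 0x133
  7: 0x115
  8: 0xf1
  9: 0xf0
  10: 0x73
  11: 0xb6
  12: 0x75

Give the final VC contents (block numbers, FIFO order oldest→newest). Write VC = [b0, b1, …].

0: 0xf0 (blk 30, set 6) → MISS  vc=[]
1: 0xf3 (blk 30, set 6) → L1-HIT  vc=[]
2: 0x133 (blk 38, set 6) → MISS  vc=[30]
3: 0x134 (blk 38, set 6) → L1-HIT  vc=[30]
4: 0x61 (blk 12, set 4) → MISS  vc=[30]
5: 0x43 (blk 8, set 0) → MISS  vc=[30]
6: 0x133 (blk 38, set 6) → L1-HIT  vc=[30]
7: 0x115 (blk 34, set 2) → MISS  vc=[30]
8: 0xf1 (blk 30, set 6) → VC-HIT  vc=[38]
9: 0xf0 (blk 30, set 6) → L1-HIT  vc=[38]
10: 0x73 (blk 14, set 6) → MISS  vc=[38, 30]
11: 0xb6 (blk 22, set 6) → MISS  vc=[38, 30, 14]
12: 0x75 (blk 14, set 6) → VC-HIT  vc=[38, 30, 22]

VC = [38, 30, 22]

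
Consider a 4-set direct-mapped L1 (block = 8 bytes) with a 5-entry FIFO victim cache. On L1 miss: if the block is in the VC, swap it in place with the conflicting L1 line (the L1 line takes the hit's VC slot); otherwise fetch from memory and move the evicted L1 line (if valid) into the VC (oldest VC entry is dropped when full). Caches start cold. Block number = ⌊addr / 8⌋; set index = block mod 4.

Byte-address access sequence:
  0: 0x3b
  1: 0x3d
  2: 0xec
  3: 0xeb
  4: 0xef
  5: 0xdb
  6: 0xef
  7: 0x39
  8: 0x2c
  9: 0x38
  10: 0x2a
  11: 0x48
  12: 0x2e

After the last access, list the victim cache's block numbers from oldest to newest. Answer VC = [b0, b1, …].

0: 0x3b (blk 7, set 3) → MISS  vc=[]
1: 0x3d (blk 7, set 3) → L1-HIT  vc=[]
2: 0xec (blk 29, set 1) → MISS  vc=[]
3: 0xeb (blk 29, set 1) → L1-HIT  vc=[]
4: 0xef (blk 29, set 1) → L1-HIT  vc=[]
5: 0xdb (blk 27, set 3) → MISS  vc=[7]
6: 0xef (blk 29, set 1) → L1-HIT  vc=[7]
7: 0x39 (blk 7, set 3) → VC-HIT  vc=[27]
8: 0x2c (blk 5, set 1) → MISS  vc=[27, 29]
9: 0x38 (blk 7, set 3) → L1-HIT  vc=[27, 29]
10: 0x2a (blk 5, set 1) → L1-HIT  vc=[27, 29]
11: 0x48 (blk 9, set 1) → MISS  vc=[27, 29, 5]
12: 0x2e (blk 5, set 1) → VC-HIT  vc=[27, 29, 9]

VC = [27, 29, 9]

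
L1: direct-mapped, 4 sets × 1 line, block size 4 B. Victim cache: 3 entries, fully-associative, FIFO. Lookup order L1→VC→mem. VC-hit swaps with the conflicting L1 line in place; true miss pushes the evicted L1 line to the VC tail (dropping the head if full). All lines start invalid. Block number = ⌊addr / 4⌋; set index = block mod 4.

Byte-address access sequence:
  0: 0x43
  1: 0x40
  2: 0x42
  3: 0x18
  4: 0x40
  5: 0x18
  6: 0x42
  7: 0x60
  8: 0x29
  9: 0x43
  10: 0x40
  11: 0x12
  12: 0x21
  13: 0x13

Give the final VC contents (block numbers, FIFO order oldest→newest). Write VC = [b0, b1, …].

0: 0x43 (blk 16, set 0) → MISS  vc=[]
1: 0x40 (blk 16, set 0) → L1-HIT  vc=[]
2: 0x42 (blk 16, set 0) → L1-HIT  vc=[]
3: 0x18 (blk 6, set 2) → MISS  vc=[]
4: 0x40 (blk 16, set 0) → L1-HIT  vc=[]
5: 0x18 (blk 6, set 2) → L1-HIT  vc=[]
6: 0x42 (blk 16, set 0) → L1-HIT  vc=[]
7: 0x60 (blk 24, set 0) → MISS  vc=[16]
8: 0x29 (blk 10, set 2) → MISS  vc=[16, 6]
9: 0x43 (blk 16, set 0) → VC-HIT  vc=[24, 6]
10: 0x40 (blk 16, set 0) → L1-HIT  vc=[24, 6]
11: 0x12 (blk 4, set 0) → MISS  vc=[24, 6, 16]
12: 0x21 (blk 8, set 0) → MISS  vc=[6, 16, 4]
13: 0x13 (blk 4, set 0) → VC-HIT  vc=[6, 16, 8]

VC = [6, 16, 8]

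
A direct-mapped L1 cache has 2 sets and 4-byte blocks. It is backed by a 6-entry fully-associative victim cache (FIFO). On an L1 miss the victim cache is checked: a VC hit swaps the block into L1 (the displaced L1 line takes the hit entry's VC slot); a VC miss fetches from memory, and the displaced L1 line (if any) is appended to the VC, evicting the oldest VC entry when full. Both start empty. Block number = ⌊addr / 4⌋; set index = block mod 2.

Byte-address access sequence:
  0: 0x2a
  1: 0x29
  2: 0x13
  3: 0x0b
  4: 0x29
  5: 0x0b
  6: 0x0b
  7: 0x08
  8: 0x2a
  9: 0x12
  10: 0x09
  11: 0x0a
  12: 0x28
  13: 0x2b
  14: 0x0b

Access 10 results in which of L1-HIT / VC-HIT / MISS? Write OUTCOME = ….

OUTCOME = VC-HIT

0: 0x2a (blk 10, set 0) → MISS  vc=[]
1: 0x29 (blk 10, set 0) → L1-HIT  vc=[]
2: 0x13 (blk 4, set 0) → MISS  vc=[10]
3: 0xb (blk 2, set 0) → MISS  vc=[10, 4]
4: 0x29 (blk 10, set 0) → VC-HIT  vc=[2, 4]
5: 0xb (blk 2, set 0) → VC-HIT  vc=[10, 4]
6: 0xb (blk 2, set 0) → L1-HIT  vc=[10, 4]
7: 0x8 (blk 2, set 0) → L1-HIT  vc=[10, 4]
8: 0x2a (blk 10, set 0) → VC-HIT  vc=[2, 4]
9: 0x12 (blk 4, set 0) → VC-HIT  vc=[2, 10]
10: 0x9 (blk 2, set 0) → VC-HIT  vc=[4, 10]
11: 0xa (blk 2, set 0) → L1-HIT  vc=[4, 10]
12: 0x28 (blk 10, set 0) → VC-HIT  vc=[4, 2]
13: 0x2b (blk 10, set 0) → L1-HIT  vc=[4, 2]
14: 0xb (blk 2, set 0) → VC-HIT  vc=[4, 10]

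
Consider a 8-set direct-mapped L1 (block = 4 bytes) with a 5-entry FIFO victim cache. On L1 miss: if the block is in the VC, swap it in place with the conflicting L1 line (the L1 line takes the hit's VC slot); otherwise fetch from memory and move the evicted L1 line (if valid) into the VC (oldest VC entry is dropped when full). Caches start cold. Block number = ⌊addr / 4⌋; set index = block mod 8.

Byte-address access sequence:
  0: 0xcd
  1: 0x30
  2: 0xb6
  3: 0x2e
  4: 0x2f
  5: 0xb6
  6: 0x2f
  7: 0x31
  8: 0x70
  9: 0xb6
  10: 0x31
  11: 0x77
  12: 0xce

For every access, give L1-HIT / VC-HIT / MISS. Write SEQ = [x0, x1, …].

#0 0xcd→b51/s3 MISS; vc=[]
#1 0x30→b12/s4 MISS; vc=[]
#2 0xb6→b45/s5 MISS; vc=[]
#3 0x2e→b11/s3 MISS; vc=[51]
#4 0x2f→b11/s3 L1-HIT; vc=[51]
#5 0xb6→b45/s5 L1-HIT; vc=[51]
#6 0x2f→b11/s3 L1-HIT; vc=[51]
#7 0x31→b12/s4 L1-HIT; vc=[51]
#8 0x70→b28/s4 MISS; vc=[51,12]
#9 0xb6→b45/s5 L1-HIT; vc=[51,12]
#10 0x31→b12/s4 VC-HIT; vc=[51,28]
#11 0x77→b29/s5 MISS; vc=[51,28,45]
#12 0xce→b51/s3 VC-HIT; vc=[11,28,45]

SEQ = [MISS, MISS, MISS, MISS, L1-HIT, L1-HIT, L1-HIT, L1-HIT, MISS, L1-HIT, VC-HIT, MISS, VC-HIT]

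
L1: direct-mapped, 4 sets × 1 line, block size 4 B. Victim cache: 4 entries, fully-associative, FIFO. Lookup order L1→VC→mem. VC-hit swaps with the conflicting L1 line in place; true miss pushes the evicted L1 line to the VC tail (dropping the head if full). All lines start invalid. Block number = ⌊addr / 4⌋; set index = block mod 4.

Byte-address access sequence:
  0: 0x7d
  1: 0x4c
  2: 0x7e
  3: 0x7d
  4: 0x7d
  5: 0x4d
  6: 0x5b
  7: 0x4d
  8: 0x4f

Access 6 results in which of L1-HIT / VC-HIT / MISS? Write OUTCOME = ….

OUTCOME = MISS

  [0] addr=0x7d blk=31 s=3: MISS | VC []
  [1] addr=0x4c blk=19 s=3: MISS | VC [31]
  [2] addr=0x7e blk=31 s=3: VC-HIT | VC [19]
  [3] addr=0x7d blk=31 s=3: L1-HIT | VC [19]
  [4] addr=0x7d blk=31 s=3: L1-HIT | VC [19]
  [5] addr=0x4d blk=19 s=3: VC-HIT | VC [31]
  [6] addr=0x5b blk=22 s=2: MISS | VC [31]
  [7] addr=0x4d blk=19 s=3: L1-HIT | VC [31]
  [8] addr=0x4f blk=19 s=3: L1-HIT | VC [31]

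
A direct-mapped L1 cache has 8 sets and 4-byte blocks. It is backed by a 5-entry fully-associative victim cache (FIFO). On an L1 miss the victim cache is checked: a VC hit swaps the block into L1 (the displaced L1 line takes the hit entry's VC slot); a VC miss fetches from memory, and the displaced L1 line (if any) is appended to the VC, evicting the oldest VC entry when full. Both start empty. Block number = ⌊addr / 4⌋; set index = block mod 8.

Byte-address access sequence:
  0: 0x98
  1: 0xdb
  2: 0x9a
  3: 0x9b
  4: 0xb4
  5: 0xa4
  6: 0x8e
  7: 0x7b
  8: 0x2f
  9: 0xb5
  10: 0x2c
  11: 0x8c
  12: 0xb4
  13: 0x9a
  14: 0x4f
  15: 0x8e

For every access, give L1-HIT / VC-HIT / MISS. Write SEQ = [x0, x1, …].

SEQ = [MISS, MISS, VC-HIT, L1-HIT, MISS, MISS, MISS, MISS, MISS, L1-HIT, L1-HIT, VC-HIT, L1-HIT, VC-HIT, MISS, VC-HIT]

#0 0x98→b38/s6 MISS; vc=[]
#1 0xdb→b54/s6 MISS; vc=[38]
#2 0x9a→b38/s6 VC-HIT; vc=[54]
#3 0x9b→b38/s6 L1-HIT; vc=[54]
#4 0xb4→b45/s5 MISS; vc=[54]
#5 0xa4→b41/s1 MISS; vc=[54]
#6 0x8e→b35/s3 MISS; vc=[54]
#7 0x7b→b30/s6 MISS; vc=[54,38]
#8 0x2f→b11/s3 MISS; vc=[54,38,35]
#9 0xb5→b45/s5 L1-HIT; vc=[54,38,35]
#10 0x2c→b11/s3 L1-HIT; vc=[54,38,35]
#11 0x8c→b35/s3 VC-HIT; vc=[54,38,11]
#12 0xb4→b45/s5 L1-HIT; vc=[54,38,11]
#13 0x9a→b38/s6 VC-HIT; vc=[54,30,11]
#14 0x4f→b19/s3 MISS; vc=[54,30,11,35]
#15 0x8e→b35/s3 VC-HIT; vc=[54,30,11,19]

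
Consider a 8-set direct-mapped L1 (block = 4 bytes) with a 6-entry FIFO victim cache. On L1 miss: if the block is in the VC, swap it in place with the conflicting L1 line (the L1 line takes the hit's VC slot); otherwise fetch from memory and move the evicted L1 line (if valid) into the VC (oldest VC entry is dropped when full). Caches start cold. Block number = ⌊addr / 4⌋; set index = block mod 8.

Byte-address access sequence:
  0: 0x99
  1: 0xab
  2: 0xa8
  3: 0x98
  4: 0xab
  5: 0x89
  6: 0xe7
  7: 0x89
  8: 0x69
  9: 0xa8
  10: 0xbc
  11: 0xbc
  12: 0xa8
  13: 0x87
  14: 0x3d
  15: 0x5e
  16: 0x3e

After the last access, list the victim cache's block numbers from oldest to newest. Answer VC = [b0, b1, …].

VC = [26, 34, 57, 47, 23]

#0 0x99→b38/s6 MISS; vc=[]
#1 0xab→b42/s2 MISS; vc=[]
#2 0xa8→b42/s2 L1-HIT; vc=[]
#3 0x98→b38/s6 L1-HIT; vc=[]
#4 0xab→b42/s2 L1-HIT; vc=[]
#5 0x89→b34/s2 MISS; vc=[42]
#6 0xe7→b57/s1 MISS; vc=[42]
#7 0x89→b34/s2 L1-HIT; vc=[42]
#8 0x69→b26/s2 MISS; vc=[42,34]
#9 0xa8→b42/s2 VC-HIT; vc=[26,34]
#10 0xbc→b47/s7 MISS; vc=[26,34]
#11 0xbc→b47/s7 L1-HIT; vc=[26,34]
#12 0xa8→b42/s2 L1-HIT; vc=[26,34]
#13 0x87→b33/s1 MISS; vc=[26,34,57]
#14 0x3d→b15/s7 MISS; vc=[26,34,57,47]
#15 0x5e→b23/s7 MISS; vc=[26,34,57,47,15]
#16 0x3e→b15/s7 VC-HIT; vc=[26,34,57,47,23]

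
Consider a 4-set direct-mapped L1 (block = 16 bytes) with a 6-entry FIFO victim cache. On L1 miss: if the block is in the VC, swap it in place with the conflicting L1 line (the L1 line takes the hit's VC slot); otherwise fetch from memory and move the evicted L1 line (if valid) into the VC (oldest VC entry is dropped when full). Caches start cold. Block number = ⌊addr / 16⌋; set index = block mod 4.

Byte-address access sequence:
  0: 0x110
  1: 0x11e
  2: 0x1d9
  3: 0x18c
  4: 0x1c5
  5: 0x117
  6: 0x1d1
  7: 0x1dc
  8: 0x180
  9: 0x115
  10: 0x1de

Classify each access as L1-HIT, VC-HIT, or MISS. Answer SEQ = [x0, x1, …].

SEQ = [MISS, L1-HIT, MISS, MISS, MISS, VC-HIT, VC-HIT, L1-HIT, VC-HIT, VC-HIT, VC-HIT]

#0 0x110→b17/s1 MISS; vc=[]
#1 0x11e→b17/s1 L1-HIT; vc=[]
#2 0x1d9→b29/s1 MISS; vc=[17]
#3 0x18c→b24/s0 MISS; vc=[17]
#4 0x1c5→b28/s0 MISS; vc=[17,24]
#5 0x117→b17/s1 VC-HIT; vc=[29,24]
#6 0x1d1→b29/s1 VC-HIT; vc=[17,24]
#7 0x1dc→b29/s1 L1-HIT; vc=[17,24]
#8 0x180→b24/s0 VC-HIT; vc=[17,28]
#9 0x115→b17/s1 VC-HIT; vc=[29,28]
#10 0x1de→b29/s1 VC-HIT; vc=[17,28]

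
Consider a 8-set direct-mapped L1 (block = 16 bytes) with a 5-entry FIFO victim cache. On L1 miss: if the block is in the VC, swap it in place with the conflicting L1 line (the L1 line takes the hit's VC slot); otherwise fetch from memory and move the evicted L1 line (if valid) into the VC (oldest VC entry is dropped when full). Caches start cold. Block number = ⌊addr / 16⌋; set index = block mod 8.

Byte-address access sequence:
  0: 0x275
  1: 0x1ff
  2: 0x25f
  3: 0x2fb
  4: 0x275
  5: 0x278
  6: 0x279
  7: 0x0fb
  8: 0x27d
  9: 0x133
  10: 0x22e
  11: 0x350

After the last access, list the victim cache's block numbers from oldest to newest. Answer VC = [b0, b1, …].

VC = [47, 31, 15, 37]

0: 0x275 (blk 39, set 7) → MISS  vc=[]
1: 0x1ff (blk 31, set 7) → MISS  vc=[39]
2: 0x25f (blk 37, set 5) → MISS  vc=[39]
3: 0x2fb (blk 47, set 7) → MISS  vc=[39, 31]
4: 0x275 (blk 39, set 7) → VC-HIT  vc=[47, 31]
5: 0x278 (blk 39, set 7) → L1-HIT  vc=[47, 31]
6: 0x279 (blk 39, set 7) → L1-HIT  vc=[47, 31]
7: 0xfb (blk 15, set 7) → MISS  vc=[47, 31, 39]
8: 0x27d (blk 39, set 7) → VC-HIT  vc=[47, 31, 15]
9: 0x133 (blk 19, set 3) → MISS  vc=[47, 31, 15]
10: 0x22e (blk 34, set 2) → MISS  vc=[47, 31, 15]
11: 0x350 (blk 53, set 5) → MISS  vc=[47, 31, 15, 37]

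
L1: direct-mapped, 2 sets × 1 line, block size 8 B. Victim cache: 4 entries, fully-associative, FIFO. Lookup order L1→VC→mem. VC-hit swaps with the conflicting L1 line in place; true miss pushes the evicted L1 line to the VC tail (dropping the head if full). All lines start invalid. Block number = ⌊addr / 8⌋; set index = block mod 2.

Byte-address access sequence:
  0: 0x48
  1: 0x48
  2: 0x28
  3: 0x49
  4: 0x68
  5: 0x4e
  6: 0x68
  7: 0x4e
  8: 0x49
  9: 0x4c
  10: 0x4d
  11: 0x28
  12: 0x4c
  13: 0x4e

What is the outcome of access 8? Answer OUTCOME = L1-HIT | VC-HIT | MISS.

OUTCOME = L1-HIT

0: 0x48 (blk 9, set 1) → MISS  vc=[]
1: 0x48 (blk 9, set 1) → L1-HIT  vc=[]
2: 0x28 (blk 5, set 1) → MISS  vc=[9]
3: 0x49 (blk 9, set 1) → VC-HIT  vc=[5]
4: 0x68 (blk 13, set 1) → MISS  vc=[5, 9]
5: 0x4e (blk 9, set 1) → VC-HIT  vc=[5, 13]
6: 0x68 (blk 13, set 1) → VC-HIT  vc=[5, 9]
7: 0x4e (blk 9, set 1) → VC-HIT  vc=[5, 13]
8: 0x49 (blk 9, set 1) → L1-HIT  vc=[5, 13]
9: 0x4c (blk 9, set 1) → L1-HIT  vc=[5, 13]
10: 0x4d (blk 9, set 1) → L1-HIT  vc=[5, 13]
11: 0x28 (blk 5, set 1) → VC-HIT  vc=[9, 13]
12: 0x4c (blk 9, set 1) → VC-HIT  vc=[5, 13]
13: 0x4e (blk 9, set 1) → L1-HIT  vc=[5, 13]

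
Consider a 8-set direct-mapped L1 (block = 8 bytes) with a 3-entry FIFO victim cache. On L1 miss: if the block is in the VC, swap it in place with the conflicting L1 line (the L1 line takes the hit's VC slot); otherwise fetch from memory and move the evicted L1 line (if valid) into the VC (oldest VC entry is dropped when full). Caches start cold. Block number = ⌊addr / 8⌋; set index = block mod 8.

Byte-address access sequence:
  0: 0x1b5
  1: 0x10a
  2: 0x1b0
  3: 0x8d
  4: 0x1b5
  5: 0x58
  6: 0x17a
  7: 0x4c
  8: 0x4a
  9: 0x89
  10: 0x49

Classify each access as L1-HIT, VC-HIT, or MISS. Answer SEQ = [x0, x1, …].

0: 0x1b5 (blk 54, set 6) → MISS  vc=[]
1: 0x10a (blk 33, set 1) → MISS  vc=[]
2: 0x1b0 (blk 54, set 6) → L1-HIT  vc=[]
3: 0x8d (blk 17, set 1) → MISS  vc=[33]
4: 0x1b5 (blk 54, set 6) → L1-HIT  vc=[33]
5: 0x58 (blk 11, set 3) → MISS  vc=[33]
6: 0x17a (blk 47, set 7) → MISS  vc=[33]
7: 0x4c (blk 9, set 1) → MISS  vc=[33, 17]
8: 0x4a (blk 9, set 1) → L1-HIT  vc=[33, 17]
9: 0x89 (blk 17, set 1) → VC-HIT  vc=[33, 9]
10: 0x49 (blk 9, set 1) → VC-HIT  vc=[33, 17]

SEQ = [MISS, MISS, L1-HIT, MISS, L1-HIT, MISS, MISS, MISS, L1-HIT, VC-HIT, VC-HIT]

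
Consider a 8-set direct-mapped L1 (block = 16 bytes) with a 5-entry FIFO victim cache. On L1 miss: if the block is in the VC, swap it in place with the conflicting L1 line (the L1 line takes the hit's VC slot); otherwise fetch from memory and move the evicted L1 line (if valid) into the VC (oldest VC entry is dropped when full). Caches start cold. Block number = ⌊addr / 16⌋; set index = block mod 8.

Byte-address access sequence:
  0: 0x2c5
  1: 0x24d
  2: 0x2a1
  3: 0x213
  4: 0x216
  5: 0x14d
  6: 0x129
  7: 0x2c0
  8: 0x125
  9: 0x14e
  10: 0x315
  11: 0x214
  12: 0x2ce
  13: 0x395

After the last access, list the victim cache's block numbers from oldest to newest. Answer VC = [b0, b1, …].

  [0] addr=0x2c5 blk=44 s=4: MISS | VC []
  [1] addr=0x24d blk=36 s=4: MISS | VC [44]
  [2] addr=0x2a1 blk=42 s=2: MISS | VC [44]
  [3] addr=0x213 blk=33 s=1: MISS | VC [44]
  [4] addr=0x216 blk=33 s=1: L1-HIT | VC [44]
  [5] addr=0x14d blk=20 s=4: MISS | VC [44, 36]
  [6] addr=0x129 blk=18 s=2: MISS | VC [44, 36, 42]
  [7] addr=0x2c0 blk=44 s=4: VC-HIT | VC [20, 36, 42]
  [8] addr=0x125 blk=18 s=2: L1-HIT | VC [20, 36, 42]
  [9] addr=0x14e blk=20 s=4: VC-HIT | VC [44, 36, 42]
  [10] addr=0x315 blk=49 s=1: MISS | VC [44, 36, 42, 33]
  [11] addr=0x214 blk=33 s=1: VC-HIT | VC [44, 36, 42, 49]
  [12] addr=0x2ce blk=44 s=4: VC-HIT | VC [20, 36, 42, 49]
  [13] addr=0x395 blk=57 s=1: MISS | VC [20, 36, 42, 49, 33]

VC = [20, 36, 42, 49, 33]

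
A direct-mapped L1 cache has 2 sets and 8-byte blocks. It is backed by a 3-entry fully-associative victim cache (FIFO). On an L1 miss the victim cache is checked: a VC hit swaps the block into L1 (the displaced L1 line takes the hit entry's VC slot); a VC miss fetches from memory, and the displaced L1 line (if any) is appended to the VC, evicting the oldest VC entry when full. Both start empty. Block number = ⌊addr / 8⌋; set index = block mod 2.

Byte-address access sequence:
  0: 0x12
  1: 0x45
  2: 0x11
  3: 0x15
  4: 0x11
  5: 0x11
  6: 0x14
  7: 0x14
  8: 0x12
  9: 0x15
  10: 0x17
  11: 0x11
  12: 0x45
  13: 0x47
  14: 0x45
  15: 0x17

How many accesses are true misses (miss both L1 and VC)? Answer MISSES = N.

MISSES = 2

#0 0x12→b2/s0 MISS; vc=[]
#1 0x45→b8/s0 MISS; vc=[2]
#2 0x11→b2/s0 VC-HIT; vc=[8]
#3 0x15→b2/s0 L1-HIT; vc=[8]
#4 0x11→b2/s0 L1-HIT; vc=[8]
#5 0x11→b2/s0 L1-HIT; vc=[8]
#6 0x14→b2/s0 L1-HIT; vc=[8]
#7 0x14→b2/s0 L1-HIT; vc=[8]
#8 0x12→b2/s0 L1-HIT; vc=[8]
#9 0x15→b2/s0 L1-HIT; vc=[8]
#10 0x17→b2/s0 L1-HIT; vc=[8]
#11 0x11→b2/s0 L1-HIT; vc=[8]
#12 0x45→b8/s0 VC-HIT; vc=[2]
#13 0x47→b8/s0 L1-HIT; vc=[2]
#14 0x45→b8/s0 L1-HIT; vc=[2]
#15 0x17→b2/s0 VC-HIT; vc=[8]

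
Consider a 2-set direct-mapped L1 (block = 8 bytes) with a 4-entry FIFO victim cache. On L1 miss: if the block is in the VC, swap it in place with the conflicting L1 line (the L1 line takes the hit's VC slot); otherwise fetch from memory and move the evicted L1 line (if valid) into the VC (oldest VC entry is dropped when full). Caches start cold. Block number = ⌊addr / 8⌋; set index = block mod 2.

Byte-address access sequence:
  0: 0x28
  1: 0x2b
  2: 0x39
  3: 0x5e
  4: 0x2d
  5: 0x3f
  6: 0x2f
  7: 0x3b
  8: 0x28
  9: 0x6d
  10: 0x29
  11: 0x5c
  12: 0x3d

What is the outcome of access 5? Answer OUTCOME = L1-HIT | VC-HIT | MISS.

#0 0x28→b5/s1 MISS; vc=[]
#1 0x2b→b5/s1 L1-HIT; vc=[]
#2 0x39→b7/s1 MISS; vc=[5]
#3 0x5e→b11/s1 MISS; vc=[5,7]
#4 0x2d→b5/s1 VC-HIT; vc=[11,7]
#5 0x3f→b7/s1 VC-HIT; vc=[11,5]
#6 0x2f→b5/s1 VC-HIT; vc=[11,7]
#7 0x3b→b7/s1 VC-HIT; vc=[11,5]
#8 0x28→b5/s1 VC-HIT; vc=[11,7]
#9 0x6d→b13/s1 MISS; vc=[11,7,5]
#10 0x29→b5/s1 VC-HIT; vc=[11,7,13]
#11 0x5c→b11/s1 VC-HIT; vc=[5,7,13]
#12 0x3d→b7/s1 VC-HIT; vc=[5,11,13]

OUTCOME = VC-HIT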